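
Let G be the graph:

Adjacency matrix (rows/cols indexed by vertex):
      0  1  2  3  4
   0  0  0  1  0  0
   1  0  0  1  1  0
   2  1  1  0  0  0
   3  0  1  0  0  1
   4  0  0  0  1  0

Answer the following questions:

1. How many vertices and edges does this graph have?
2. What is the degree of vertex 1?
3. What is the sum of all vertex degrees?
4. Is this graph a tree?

Count: 5 vertices, 4 edges.
Vertex 1 has neighbors [2, 3], degree = 2.
Handshaking lemma: 2 * 4 = 8.
A graph is a tree iff it is connected and has exactly n-1 edges. This graph is connected (all 5 vertices in one component) and has 5-1 = 4 edges. It is a tree.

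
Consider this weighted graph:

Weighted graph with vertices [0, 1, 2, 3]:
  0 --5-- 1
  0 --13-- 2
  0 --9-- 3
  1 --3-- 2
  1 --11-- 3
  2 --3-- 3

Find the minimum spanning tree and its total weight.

Applying Kruskal's algorithm (sort edges by weight, add if no cycle):
  Add (1,2) w=3
  Add (2,3) w=3
  Add (0,1) w=5
  Skip (0,3) w=9 (creates cycle)
  Skip (1,3) w=11 (creates cycle)
  Skip (0,2) w=13 (creates cycle)
MST weight = 11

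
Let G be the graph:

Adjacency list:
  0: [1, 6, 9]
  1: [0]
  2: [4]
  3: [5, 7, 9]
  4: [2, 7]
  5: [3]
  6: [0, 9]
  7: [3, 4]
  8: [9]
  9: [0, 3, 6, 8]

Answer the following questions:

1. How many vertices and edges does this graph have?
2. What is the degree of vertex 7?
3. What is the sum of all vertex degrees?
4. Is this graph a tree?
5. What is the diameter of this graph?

Count: 10 vertices, 10 edges.
Vertex 7 has neighbors [3, 4], degree = 2.
Handshaking lemma: 2 * 10 = 20.
A tree on 10 vertices has 9 edges. This graph has 10 edges (1 extra). Not a tree.
Diameter (longest shortest path) = 6.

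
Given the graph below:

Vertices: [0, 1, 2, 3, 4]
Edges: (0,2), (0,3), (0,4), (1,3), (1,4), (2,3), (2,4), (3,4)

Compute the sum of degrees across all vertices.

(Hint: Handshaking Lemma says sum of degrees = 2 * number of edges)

Count edges: 8 edges.
By Handshaking Lemma: sum of degrees = 2 * 8 = 16.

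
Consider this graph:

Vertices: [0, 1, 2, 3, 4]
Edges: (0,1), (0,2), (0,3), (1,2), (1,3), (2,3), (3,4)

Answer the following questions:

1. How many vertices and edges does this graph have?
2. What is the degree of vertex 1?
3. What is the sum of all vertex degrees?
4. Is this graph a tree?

Count: 5 vertices, 7 edges.
Vertex 1 has neighbors [0, 2, 3], degree = 3.
Handshaking lemma: 2 * 7 = 14.
A tree on 5 vertices has 4 edges. This graph has 7 edges (3 extra). Not a tree.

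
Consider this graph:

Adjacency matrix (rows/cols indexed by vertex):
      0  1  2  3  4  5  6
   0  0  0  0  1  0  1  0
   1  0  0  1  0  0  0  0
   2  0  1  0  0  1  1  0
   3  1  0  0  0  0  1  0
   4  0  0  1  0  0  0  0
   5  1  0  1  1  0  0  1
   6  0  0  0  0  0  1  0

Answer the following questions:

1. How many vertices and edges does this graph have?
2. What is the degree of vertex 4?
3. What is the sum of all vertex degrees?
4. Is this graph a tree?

Count: 7 vertices, 7 edges.
Vertex 4 has neighbors [2], degree = 1.
Handshaking lemma: 2 * 7 = 14.
A tree on 7 vertices has 6 edges. This graph has 7 edges (1 extra). Not a tree.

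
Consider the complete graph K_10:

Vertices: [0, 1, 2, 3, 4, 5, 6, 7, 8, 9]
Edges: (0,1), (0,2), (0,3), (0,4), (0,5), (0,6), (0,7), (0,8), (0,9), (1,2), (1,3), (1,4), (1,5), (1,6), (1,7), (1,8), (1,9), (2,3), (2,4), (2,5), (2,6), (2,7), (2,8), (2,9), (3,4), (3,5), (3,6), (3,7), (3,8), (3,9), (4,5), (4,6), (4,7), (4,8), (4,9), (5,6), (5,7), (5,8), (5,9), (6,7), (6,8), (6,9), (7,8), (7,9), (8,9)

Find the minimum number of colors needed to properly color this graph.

In K_10, every vertex is adjacent to every other vertex.
Each vertex needs a unique color.
Chromatic number = 10.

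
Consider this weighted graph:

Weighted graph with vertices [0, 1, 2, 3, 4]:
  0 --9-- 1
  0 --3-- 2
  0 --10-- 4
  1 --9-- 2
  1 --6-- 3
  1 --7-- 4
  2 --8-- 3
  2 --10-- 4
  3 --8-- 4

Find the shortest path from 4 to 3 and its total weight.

Using Dijkstra's algorithm from vertex 4:
Shortest path: 4 -> 3
Total weight: 8 = 8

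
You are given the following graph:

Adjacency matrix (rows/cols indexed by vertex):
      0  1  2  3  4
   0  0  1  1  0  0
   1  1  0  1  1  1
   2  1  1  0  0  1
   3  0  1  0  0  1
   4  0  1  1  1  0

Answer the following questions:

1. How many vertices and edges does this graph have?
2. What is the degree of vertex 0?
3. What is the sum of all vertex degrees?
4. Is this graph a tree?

Count: 5 vertices, 7 edges.
Vertex 0 has neighbors [1, 2], degree = 2.
Handshaking lemma: 2 * 7 = 14.
A tree on 5 vertices has 4 edges. This graph has 7 edges (3 extra). Not a tree.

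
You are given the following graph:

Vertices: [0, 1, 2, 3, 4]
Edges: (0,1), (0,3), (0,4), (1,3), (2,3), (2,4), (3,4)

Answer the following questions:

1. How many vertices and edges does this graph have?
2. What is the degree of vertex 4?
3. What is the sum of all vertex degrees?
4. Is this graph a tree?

Count: 5 vertices, 7 edges.
Vertex 4 has neighbors [0, 2, 3], degree = 3.
Handshaking lemma: 2 * 7 = 14.
A tree on 5 vertices has 4 edges. This graph has 7 edges (3 extra). Not a tree.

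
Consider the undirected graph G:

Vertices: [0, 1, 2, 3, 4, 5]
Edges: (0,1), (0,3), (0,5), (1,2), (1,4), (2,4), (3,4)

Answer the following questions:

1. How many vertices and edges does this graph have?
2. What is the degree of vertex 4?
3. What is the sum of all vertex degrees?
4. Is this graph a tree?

Count: 6 vertices, 7 edges.
Vertex 4 has neighbors [1, 2, 3], degree = 3.
Handshaking lemma: 2 * 7 = 14.
A tree on 6 vertices has 5 edges. This graph has 7 edges (2 extra). Not a tree.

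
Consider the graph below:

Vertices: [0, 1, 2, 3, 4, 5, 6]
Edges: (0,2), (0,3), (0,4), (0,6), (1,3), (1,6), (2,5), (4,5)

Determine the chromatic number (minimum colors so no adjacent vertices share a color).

The graph has a maximum clique of size 2 (lower bound on chromatic number).
A valid 2-coloring: {0: 0, 1: 0, 2: 1, 3: 1, 4: 1, 5: 0, 6: 1}.
Chromatic number = 2.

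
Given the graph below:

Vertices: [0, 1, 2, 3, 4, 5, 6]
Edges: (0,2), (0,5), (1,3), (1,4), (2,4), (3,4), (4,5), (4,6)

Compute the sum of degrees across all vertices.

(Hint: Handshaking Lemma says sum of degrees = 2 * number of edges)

Count edges: 8 edges.
By Handshaking Lemma: sum of degrees = 2 * 8 = 16.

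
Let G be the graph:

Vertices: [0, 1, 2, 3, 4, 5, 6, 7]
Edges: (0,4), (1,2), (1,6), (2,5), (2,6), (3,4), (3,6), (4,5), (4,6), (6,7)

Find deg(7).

Vertex 7 has neighbors [6], so deg(7) = 1.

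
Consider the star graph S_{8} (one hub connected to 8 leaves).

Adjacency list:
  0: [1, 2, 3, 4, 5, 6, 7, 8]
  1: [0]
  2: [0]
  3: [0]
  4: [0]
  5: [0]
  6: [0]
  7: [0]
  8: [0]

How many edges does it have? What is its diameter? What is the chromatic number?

Star graph S_{8}: the hub connects to all 8 leaves.
Edges = 8.
Diameter = 2 (any leaf to hub is 1, leaf to leaf through hub is 2).
Star graphs are bipartite (hub vs leaves), so chromatic number = 2.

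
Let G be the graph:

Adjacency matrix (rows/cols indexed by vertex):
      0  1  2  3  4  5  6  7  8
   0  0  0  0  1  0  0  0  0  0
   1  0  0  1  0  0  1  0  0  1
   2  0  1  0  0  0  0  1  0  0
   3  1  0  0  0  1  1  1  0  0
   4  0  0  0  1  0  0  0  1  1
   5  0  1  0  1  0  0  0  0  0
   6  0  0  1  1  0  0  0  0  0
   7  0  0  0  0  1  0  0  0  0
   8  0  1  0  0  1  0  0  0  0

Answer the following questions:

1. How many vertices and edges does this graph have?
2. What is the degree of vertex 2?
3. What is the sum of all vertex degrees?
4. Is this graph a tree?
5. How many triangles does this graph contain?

Count: 9 vertices, 10 edges.
Vertex 2 has neighbors [1, 6], degree = 2.
Handshaking lemma: 2 * 10 = 20.
A tree on 9 vertices has 8 edges. This graph has 10 edges (2 extra). Not a tree.
Number of triangles = 0.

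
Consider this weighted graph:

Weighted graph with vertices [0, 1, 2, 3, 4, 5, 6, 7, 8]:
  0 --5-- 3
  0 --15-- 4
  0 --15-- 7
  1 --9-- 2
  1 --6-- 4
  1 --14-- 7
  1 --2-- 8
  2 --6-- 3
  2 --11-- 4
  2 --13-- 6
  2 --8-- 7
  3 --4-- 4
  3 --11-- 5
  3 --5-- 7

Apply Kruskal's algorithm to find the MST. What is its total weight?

Applying Kruskal's algorithm (sort edges by weight, add if no cycle):
  Add (1,8) w=2
  Add (3,4) w=4
  Add (0,3) w=5
  Add (3,7) w=5
  Add (1,4) w=6
  Add (2,3) w=6
  Skip (2,7) w=8 (creates cycle)
  Skip (1,2) w=9 (creates cycle)
  Skip (2,4) w=11 (creates cycle)
  Add (3,5) w=11
  Add (2,6) w=13
  Skip (1,7) w=14 (creates cycle)
  Skip (0,4) w=15 (creates cycle)
  Skip (0,7) w=15 (creates cycle)
MST weight = 52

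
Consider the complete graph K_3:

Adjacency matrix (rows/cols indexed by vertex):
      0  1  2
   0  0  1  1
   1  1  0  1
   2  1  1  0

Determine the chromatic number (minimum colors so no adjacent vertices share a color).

In K_3, every vertex is adjacent to every other vertex.
Each vertex needs a unique color.
Chromatic number = 3.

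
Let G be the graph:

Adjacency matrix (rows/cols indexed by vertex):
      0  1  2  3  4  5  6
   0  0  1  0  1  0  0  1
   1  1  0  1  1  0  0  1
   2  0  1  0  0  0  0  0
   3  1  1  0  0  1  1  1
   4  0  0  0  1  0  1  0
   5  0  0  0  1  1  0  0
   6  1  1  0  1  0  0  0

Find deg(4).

Vertex 4 has neighbors [3, 5], so deg(4) = 2.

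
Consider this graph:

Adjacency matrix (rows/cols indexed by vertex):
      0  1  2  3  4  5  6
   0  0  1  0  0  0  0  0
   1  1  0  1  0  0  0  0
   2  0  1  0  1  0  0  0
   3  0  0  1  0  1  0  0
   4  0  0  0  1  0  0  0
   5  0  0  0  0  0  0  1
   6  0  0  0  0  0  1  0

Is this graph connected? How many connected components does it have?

Checking connectivity: the graph has 2 connected component(s).
Components: [[0, 1, 2, 3, 4], [5, 6]]. The graph is NOT connected.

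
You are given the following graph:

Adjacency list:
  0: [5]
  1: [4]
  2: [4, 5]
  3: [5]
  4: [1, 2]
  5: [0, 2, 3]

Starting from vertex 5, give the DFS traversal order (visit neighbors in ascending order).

DFS from vertex 5 (neighbors processed in ascending order):
Visit order: 5, 0, 2, 4, 1, 3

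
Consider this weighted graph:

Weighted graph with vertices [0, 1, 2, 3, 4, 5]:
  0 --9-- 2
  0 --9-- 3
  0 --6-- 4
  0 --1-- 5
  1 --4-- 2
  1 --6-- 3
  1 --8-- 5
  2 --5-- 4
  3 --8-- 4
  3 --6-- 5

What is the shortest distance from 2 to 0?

Using Dijkstra's algorithm from vertex 2:
Shortest path: 2 -> 0
Total weight: 9 = 9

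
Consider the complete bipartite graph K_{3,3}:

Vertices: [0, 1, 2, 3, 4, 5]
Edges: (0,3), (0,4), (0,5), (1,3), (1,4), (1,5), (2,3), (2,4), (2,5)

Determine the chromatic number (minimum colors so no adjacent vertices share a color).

K_{3,3} is bipartite: vertices split into two independent sets of size 3 and 3.
Color one set 0, the other 1. No adjacent vertices share a color.
Chromatic number = 2.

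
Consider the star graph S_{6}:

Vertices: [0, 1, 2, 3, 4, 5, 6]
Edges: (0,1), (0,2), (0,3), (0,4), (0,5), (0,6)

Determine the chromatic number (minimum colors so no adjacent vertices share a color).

S_{6} has one hub adjacent to 6 leaves; leaves are pairwise non-adjacent.
Color the hub 0 and every leaf 1.
Chromatic number = 2.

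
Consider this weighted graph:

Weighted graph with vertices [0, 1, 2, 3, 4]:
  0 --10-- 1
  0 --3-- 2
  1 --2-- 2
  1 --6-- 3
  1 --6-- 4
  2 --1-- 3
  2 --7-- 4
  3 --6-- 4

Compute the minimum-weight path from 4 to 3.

Using Dijkstra's algorithm from vertex 4:
Shortest path: 4 -> 3
Total weight: 6 = 6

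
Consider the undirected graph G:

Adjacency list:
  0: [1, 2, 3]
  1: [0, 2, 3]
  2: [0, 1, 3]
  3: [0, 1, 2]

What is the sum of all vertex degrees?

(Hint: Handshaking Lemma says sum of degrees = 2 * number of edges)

Count edges: 6 edges.
By Handshaking Lemma: sum of degrees = 2 * 6 = 12.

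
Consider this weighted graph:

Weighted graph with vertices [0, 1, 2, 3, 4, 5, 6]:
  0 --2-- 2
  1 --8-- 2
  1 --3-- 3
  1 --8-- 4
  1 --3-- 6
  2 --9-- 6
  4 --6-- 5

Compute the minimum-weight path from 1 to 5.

Using Dijkstra's algorithm from vertex 1:
Shortest path: 1 -> 4 -> 5
Total weight: 8 + 6 = 14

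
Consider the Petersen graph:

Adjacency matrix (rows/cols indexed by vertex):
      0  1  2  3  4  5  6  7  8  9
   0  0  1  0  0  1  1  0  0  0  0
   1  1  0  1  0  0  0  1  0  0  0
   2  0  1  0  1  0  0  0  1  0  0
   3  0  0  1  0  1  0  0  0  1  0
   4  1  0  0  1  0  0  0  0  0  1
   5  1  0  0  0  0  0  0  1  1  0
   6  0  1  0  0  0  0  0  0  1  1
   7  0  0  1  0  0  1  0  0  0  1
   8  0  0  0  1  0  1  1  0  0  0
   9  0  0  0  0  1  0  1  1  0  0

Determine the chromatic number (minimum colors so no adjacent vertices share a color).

The Petersen graph contains odd cycles (e.g. the outer 5-cycle), so chi >= 3.
A proper 3-coloring exists (it is a well-known 3-chromatic graph).
Chromatic number = 3.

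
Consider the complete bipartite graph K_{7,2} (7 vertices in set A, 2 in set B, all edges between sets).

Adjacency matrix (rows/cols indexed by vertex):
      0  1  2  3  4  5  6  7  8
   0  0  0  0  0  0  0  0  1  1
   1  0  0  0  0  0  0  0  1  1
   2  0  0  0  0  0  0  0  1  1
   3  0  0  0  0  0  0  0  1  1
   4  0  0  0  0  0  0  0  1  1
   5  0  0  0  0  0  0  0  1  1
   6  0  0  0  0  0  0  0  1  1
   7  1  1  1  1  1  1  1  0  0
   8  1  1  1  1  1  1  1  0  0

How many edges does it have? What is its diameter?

K_{7,2} has 7 * 2 = 14 edges.
Any vertex reaches any opposite-side vertex in 1 step; same-side vertices reach in 2 steps via any opposite-side vertex.
Diameter = 2.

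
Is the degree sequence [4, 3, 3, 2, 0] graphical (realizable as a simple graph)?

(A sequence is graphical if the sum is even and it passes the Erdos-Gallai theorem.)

Sum of degrees = 12. Sum is even but fails Erdos-Gallai. The sequence is NOT graphical.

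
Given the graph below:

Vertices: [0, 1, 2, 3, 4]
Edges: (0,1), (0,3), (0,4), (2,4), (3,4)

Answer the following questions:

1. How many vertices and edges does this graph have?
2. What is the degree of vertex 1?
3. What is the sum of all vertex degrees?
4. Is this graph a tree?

Count: 5 vertices, 5 edges.
Vertex 1 has neighbors [0], degree = 1.
Handshaking lemma: 2 * 5 = 10.
A tree on 5 vertices has 4 edges. This graph has 5 edges (1 extra). Not a tree.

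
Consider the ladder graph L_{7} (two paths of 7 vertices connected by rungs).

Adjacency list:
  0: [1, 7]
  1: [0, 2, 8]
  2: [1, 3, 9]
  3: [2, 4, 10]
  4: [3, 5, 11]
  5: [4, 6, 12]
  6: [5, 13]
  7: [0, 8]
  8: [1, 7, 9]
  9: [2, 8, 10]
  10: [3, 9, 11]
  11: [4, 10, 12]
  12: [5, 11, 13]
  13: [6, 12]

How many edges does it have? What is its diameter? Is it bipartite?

Ladder graph L_{7}: 7 rungs + 2 * (7-1) path edges = 7 + 12 = 19 edges.
Diameter = 7.
Ladder graphs are bipartite (alternating coloring along each path).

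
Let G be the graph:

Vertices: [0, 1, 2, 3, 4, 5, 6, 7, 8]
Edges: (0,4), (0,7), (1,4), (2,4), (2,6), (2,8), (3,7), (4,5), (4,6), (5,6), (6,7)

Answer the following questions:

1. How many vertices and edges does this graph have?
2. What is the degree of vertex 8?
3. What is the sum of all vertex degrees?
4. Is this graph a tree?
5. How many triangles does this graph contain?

Count: 9 vertices, 11 edges.
Vertex 8 has neighbors [2], degree = 1.
Handshaking lemma: 2 * 11 = 22.
A tree on 9 vertices has 8 edges. This graph has 11 edges (3 extra). Not a tree.
Number of triangles = 2.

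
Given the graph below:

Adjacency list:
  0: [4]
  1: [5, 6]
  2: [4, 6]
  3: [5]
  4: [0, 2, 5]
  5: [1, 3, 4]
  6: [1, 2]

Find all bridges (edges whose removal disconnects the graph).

A bridge is an edge whose removal increases the number of connected components.
Bridges found: (0,4), (3,5)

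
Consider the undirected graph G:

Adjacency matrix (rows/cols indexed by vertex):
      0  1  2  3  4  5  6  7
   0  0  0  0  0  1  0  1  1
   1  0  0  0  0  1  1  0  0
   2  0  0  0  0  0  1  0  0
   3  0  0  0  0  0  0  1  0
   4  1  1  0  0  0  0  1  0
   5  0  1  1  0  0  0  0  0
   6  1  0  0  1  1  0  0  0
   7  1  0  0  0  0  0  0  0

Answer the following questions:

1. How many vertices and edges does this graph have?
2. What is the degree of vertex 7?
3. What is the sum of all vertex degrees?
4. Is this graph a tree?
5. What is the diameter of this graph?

Count: 8 vertices, 8 edges.
Vertex 7 has neighbors [0], degree = 1.
Handshaking lemma: 2 * 8 = 16.
A tree on 8 vertices has 7 edges. This graph has 8 edges (1 extra). Not a tree.
Diameter (longest shortest path) = 5.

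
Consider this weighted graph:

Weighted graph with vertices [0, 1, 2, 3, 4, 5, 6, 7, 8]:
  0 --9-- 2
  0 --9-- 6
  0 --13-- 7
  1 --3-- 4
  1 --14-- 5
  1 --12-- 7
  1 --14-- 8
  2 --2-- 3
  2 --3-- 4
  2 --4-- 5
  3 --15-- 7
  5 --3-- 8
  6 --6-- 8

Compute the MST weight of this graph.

Applying Kruskal's algorithm (sort edges by weight, add if no cycle):
  Add (2,3) w=2
  Add (1,4) w=3
  Add (2,4) w=3
  Add (5,8) w=3
  Add (2,5) w=4
  Add (6,8) w=6
  Add (0,6) w=9
  Skip (0,2) w=9 (creates cycle)
  Add (1,7) w=12
  Skip (0,7) w=13 (creates cycle)
  Skip (1,8) w=14 (creates cycle)
  Skip (1,5) w=14 (creates cycle)
  Skip (3,7) w=15 (creates cycle)
MST weight = 42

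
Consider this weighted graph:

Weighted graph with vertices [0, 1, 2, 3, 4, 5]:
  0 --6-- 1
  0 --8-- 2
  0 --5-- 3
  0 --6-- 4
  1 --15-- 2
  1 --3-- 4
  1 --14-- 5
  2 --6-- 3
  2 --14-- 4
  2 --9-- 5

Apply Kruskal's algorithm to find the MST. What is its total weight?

Applying Kruskal's algorithm (sort edges by weight, add if no cycle):
  Add (1,4) w=3
  Add (0,3) w=5
  Add (0,4) w=6
  Skip (0,1) w=6 (creates cycle)
  Add (2,3) w=6
  Skip (0,2) w=8 (creates cycle)
  Add (2,5) w=9
  Skip (1,5) w=14 (creates cycle)
  Skip (2,4) w=14 (creates cycle)
  Skip (1,2) w=15 (creates cycle)
MST weight = 29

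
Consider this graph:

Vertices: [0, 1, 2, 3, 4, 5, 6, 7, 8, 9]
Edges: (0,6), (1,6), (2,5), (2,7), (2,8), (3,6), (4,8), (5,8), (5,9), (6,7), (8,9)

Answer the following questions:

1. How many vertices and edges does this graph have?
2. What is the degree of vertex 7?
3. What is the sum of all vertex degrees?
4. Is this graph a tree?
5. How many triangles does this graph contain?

Count: 10 vertices, 11 edges.
Vertex 7 has neighbors [2, 6], degree = 2.
Handshaking lemma: 2 * 11 = 22.
A tree on 10 vertices has 9 edges. This graph has 11 edges (2 extra). Not a tree.
Number of triangles = 2.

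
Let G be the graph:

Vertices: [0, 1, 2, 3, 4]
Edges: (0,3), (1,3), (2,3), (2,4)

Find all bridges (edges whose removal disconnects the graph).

A bridge is an edge whose removal increases the number of connected components.
Bridges found: (0,3), (1,3), (2,3), (2,4)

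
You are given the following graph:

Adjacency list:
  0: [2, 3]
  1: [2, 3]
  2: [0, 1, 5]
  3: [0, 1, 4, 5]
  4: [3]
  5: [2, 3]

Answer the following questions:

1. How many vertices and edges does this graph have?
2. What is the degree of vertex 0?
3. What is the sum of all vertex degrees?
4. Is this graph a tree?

Count: 6 vertices, 7 edges.
Vertex 0 has neighbors [2, 3], degree = 2.
Handshaking lemma: 2 * 7 = 14.
A tree on 6 vertices has 5 edges. This graph has 7 edges (2 extra). Not a tree.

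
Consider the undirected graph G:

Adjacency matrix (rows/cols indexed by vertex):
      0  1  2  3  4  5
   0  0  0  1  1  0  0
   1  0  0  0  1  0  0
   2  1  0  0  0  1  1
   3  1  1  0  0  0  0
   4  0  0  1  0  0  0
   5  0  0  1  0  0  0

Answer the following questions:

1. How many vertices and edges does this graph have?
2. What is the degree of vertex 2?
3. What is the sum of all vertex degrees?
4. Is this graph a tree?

Count: 6 vertices, 5 edges.
Vertex 2 has neighbors [0, 4, 5], degree = 3.
Handshaking lemma: 2 * 5 = 10.
A graph is a tree iff it is connected and has exactly n-1 edges. This graph is connected (all 6 vertices in one component) and has 6-1 = 5 edges. It is a tree.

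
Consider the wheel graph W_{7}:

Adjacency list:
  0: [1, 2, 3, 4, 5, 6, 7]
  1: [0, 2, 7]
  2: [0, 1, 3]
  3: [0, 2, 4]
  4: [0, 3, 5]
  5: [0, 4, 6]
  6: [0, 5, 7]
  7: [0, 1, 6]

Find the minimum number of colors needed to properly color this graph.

W_{7} = C_{7} plus a hub adjacent to every cycle vertex.
The outer cycle needs 3 colors (odd cycle); the hub is adjacent to all of them so needs a fresh color.
Chromatic number = 3 + 1 = 4.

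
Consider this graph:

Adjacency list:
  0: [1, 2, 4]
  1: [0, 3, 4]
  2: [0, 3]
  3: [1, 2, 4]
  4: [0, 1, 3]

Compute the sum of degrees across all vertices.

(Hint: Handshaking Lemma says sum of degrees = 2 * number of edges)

Count edges: 7 edges.
By Handshaking Lemma: sum of degrees = 2 * 7 = 14.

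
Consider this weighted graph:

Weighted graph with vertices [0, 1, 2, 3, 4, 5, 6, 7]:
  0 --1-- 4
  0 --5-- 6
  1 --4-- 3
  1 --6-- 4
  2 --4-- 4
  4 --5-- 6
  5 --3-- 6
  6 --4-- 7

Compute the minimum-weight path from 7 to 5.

Using Dijkstra's algorithm from vertex 7:
Shortest path: 7 -> 6 -> 5
Total weight: 4 + 3 = 7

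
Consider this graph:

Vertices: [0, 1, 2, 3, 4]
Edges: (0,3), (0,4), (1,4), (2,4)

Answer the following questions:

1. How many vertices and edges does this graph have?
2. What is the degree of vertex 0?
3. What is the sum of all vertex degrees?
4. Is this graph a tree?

Count: 5 vertices, 4 edges.
Vertex 0 has neighbors [3, 4], degree = 2.
Handshaking lemma: 2 * 4 = 8.
A graph is a tree iff it is connected and has exactly n-1 edges. This graph is connected (all 5 vertices in one component) and has 5-1 = 4 edges. It is a tree.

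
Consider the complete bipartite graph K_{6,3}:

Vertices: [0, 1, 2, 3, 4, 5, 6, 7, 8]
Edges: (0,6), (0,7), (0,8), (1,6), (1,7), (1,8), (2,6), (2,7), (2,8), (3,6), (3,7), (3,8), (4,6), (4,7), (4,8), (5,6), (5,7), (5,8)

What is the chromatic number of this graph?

K_{6,3} is bipartite: vertices split into two independent sets of size 6 and 3.
Color one set 0, the other 1. No adjacent vertices share a color.
Chromatic number = 2.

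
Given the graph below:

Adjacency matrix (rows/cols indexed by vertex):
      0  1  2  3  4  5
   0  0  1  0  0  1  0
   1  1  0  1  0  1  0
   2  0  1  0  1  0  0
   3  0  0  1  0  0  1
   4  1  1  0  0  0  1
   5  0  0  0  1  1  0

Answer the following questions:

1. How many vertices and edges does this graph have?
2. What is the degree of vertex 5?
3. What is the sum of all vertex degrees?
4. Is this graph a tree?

Count: 6 vertices, 7 edges.
Vertex 5 has neighbors [3, 4], degree = 2.
Handshaking lemma: 2 * 7 = 14.
A tree on 6 vertices has 5 edges. This graph has 7 edges (2 extra). Not a tree.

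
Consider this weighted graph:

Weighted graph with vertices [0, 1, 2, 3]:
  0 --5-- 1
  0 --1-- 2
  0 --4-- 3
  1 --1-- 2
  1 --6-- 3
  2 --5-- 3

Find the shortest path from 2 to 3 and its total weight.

Using Dijkstra's algorithm from vertex 2:
Shortest path: 2 -> 3
Total weight: 5 = 5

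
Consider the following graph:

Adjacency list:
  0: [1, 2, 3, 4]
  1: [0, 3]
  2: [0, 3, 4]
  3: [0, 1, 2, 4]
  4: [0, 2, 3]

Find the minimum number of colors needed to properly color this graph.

The graph has a maximum clique of size 4 (lower bound on chromatic number).
A valid 4-coloring: {0: 0, 1: 2, 2: 2, 3: 1, 4: 3}.
Chromatic number = 4.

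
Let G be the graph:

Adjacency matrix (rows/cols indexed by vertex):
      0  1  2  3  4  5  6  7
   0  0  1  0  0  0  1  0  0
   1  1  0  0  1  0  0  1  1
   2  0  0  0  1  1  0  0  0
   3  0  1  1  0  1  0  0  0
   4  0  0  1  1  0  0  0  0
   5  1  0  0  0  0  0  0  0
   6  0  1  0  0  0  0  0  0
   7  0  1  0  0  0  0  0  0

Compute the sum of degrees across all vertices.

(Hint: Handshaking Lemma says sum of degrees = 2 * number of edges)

Count edges: 8 edges.
By Handshaking Lemma: sum of degrees = 2 * 8 = 16.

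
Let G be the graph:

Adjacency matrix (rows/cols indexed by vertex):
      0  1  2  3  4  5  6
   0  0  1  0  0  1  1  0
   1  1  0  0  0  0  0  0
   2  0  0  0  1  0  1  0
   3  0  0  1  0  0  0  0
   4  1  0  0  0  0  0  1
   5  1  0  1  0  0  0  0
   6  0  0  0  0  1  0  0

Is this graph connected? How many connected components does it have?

Checking connectivity: the graph has 1 connected component(s).
All vertices are reachable from each other. The graph IS connected.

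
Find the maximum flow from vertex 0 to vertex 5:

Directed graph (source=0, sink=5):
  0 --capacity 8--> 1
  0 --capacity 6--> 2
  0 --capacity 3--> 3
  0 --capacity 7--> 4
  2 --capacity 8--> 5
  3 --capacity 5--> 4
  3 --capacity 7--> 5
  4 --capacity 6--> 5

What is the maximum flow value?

Computing max flow:
  Flow on (0->2): 6/6
  Flow on (0->3): 3/3
  Flow on (0->4): 6/7
  Flow on (2->5): 6/8
  Flow on (3->5): 3/7
  Flow on (4->5): 6/6
Maximum flow = 15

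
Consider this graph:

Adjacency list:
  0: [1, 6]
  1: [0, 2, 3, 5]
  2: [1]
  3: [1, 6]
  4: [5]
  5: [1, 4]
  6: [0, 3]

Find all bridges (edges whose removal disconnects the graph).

A bridge is an edge whose removal increases the number of connected components.
Bridges found: (1,2), (1,5), (4,5)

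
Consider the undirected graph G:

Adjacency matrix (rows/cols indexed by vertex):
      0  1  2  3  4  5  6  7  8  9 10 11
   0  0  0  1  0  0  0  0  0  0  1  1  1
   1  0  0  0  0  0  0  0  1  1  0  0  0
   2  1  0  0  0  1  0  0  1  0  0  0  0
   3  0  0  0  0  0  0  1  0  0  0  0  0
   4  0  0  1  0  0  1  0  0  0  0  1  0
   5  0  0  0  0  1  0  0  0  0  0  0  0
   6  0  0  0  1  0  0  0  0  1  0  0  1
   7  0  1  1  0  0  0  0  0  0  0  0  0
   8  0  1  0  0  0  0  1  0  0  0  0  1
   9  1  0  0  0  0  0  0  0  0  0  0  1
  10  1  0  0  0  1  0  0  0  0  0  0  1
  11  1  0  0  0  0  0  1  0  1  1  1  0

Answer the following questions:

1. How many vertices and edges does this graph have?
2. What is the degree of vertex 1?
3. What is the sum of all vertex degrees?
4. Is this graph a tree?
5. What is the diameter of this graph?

Count: 12 vertices, 16 edges.
Vertex 1 has neighbors [7, 8], degree = 2.
Handshaking lemma: 2 * 16 = 32.
A tree on 12 vertices has 11 edges. This graph has 16 edges (5 extra). Not a tree.
Diameter (longest shortest path) = 5.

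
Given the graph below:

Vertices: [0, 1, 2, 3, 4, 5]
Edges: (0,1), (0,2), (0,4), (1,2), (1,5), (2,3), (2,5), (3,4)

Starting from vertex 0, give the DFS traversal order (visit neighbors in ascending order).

DFS from vertex 0 (neighbors processed in ascending order):
Visit order: 0, 1, 2, 3, 4, 5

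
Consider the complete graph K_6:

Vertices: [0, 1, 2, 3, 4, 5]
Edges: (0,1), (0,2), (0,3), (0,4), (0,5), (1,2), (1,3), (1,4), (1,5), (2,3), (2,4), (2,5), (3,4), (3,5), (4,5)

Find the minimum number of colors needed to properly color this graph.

In K_6, every vertex is adjacent to every other vertex.
Each vertex needs a unique color.
Chromatic number = 6.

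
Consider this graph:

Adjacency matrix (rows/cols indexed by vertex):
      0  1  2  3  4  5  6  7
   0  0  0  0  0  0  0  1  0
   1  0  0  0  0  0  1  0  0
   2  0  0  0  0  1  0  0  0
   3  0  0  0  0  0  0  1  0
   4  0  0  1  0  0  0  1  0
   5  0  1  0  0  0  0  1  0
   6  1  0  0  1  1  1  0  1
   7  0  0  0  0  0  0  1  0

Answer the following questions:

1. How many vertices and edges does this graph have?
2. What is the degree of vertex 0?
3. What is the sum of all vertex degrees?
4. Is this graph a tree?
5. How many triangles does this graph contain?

Count: 8 vertices, 7 edges.
Vertex 0 has neighbors [6], degree = 1.
Handshaking lemma: 2 * 7 = 14.
A graph is a tree iff it is connected and has exactly n-1 edges. This graph is connected (all 8 vertices in one component) and has 8-1 = 7 edges. It is a tree.
Number of triangles = 0.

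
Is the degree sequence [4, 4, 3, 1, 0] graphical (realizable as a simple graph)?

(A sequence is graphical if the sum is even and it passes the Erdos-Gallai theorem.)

Sum of degrees = 12. Sum is even but fails Erdos-Gallai. The sequence is NOT graphical.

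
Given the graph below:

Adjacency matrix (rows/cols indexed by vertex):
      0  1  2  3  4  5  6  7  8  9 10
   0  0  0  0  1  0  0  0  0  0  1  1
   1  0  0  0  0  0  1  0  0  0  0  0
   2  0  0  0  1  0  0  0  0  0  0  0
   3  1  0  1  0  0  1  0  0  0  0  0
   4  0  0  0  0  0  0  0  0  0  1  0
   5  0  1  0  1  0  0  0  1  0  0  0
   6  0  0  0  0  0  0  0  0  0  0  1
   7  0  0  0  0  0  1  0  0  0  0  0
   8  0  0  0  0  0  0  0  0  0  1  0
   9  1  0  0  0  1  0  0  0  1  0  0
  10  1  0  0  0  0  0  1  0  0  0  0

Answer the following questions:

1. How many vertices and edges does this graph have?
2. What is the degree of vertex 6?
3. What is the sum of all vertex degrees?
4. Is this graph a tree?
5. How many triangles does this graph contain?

Count: 11 vertices, 10 edges.
Vertex 6 has neighbors [10], degree = 1.
Handshaking lemma: 2 * 10 = 20.
A graph is a tree iff it is connected and has exactly n-1 edges. This graph is connected (all 11 vertices in one component) and has 11-1 = 10 edges. It is a tree.
Number of triangles = 0.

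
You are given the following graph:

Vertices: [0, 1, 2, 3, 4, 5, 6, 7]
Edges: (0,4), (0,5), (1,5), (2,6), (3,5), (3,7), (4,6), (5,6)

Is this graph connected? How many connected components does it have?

Checking connectivity: the graph has 1 connected component(s).
All vertices are reachable from each other. The graph IS connected.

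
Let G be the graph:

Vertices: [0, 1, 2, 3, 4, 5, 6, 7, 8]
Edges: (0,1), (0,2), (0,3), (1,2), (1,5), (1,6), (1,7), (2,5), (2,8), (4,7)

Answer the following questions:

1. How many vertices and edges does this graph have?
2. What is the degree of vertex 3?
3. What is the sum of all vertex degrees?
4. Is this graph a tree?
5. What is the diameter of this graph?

Count: 9 vertices, 10 edges.
Vertex 3 has neighbors [0], degree = 1.
Handshaking lemma: 2 * 10 = 20.
A tree on 9 vertices has 8 edges. This graph has 10 edges (2 extra). Not a tree.
Diameter (longest shortest path) = 4.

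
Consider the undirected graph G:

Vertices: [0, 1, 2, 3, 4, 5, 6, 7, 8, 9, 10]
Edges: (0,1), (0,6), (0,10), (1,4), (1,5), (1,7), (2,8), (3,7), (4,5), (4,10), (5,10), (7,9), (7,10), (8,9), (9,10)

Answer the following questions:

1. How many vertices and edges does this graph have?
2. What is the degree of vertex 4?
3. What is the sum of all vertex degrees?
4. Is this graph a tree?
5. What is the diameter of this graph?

Count: 11 vertices, 15 edges.
Vertex 4 has neighbors [1, 5, 10], degree = 3.
Handshaking lemma: 2 * 15 = 30.
A tree on 11 vertices has 10 edges. This graph has 15 edges (5 extra). Not a tree.
Diameter (longest shortest path) = 5.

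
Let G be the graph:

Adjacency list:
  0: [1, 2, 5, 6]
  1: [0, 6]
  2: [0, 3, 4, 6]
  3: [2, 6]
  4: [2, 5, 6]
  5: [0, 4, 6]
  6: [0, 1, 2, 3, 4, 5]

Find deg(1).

Vertex 1 has neighbors [0, 6], so deg(1) = 2.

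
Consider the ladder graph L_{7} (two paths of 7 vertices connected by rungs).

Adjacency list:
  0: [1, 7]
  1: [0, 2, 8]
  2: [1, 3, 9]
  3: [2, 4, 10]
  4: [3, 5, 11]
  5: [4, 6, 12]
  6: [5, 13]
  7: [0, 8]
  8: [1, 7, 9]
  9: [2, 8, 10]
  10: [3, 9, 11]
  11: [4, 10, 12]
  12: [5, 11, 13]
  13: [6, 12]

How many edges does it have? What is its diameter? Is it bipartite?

Ladder graph L_{7}: 7 rungs + 2 * (7-1) path edges = 7 + 12 = 19 edges.
Diameter = 7.
Ladder graphs are bipartite (alternating coloring along each path).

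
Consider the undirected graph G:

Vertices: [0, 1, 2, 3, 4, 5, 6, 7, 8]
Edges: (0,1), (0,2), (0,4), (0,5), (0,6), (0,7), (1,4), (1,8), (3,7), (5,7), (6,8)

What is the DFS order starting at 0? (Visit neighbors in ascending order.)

DFS from vertex 0 (neighbors processed in ascending order):
Visit order: 0, 1, 4, 8, 6, 2, 5, 7, 3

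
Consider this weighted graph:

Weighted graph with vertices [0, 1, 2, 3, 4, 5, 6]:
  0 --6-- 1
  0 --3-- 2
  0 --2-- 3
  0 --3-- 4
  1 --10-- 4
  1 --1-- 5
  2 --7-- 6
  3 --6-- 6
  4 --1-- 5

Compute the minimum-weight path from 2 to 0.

Using Dijkstra's algorithm from vertex 2:
Shortest path: 2 -> 0
Total weight: 3 = 3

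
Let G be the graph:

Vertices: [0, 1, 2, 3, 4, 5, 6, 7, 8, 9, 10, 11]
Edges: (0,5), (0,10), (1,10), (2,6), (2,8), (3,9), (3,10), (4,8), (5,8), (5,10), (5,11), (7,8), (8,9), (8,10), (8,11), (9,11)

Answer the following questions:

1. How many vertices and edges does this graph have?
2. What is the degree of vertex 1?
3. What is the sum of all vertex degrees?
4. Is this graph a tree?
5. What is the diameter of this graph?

Count: 12 vertices, 16 edges.
Vertex 1 has neighbors [10], degree = 1.
Handshaking lemma: 2 * 16 = 32.
A tree on 12 vertices has 11 edges. This graph has 16 edges (5 extra). Not a tree.
Diameter (longest shortest path) = 4.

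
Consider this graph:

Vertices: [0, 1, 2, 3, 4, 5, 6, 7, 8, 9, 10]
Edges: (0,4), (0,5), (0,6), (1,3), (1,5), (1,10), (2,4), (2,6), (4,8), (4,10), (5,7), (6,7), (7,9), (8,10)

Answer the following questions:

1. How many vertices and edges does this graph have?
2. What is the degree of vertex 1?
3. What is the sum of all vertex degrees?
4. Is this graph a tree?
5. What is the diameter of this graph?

Count: 11 vertices, 14 edges.
Vertex 1 has neighbors [3, 5, 10], degree = 3.
Handshaking lemma: 2 * 14 = 28.
A tree on 11 vertices has 10 edges. This graph has 14 edges (4 extra). Not a tree.
Diameter (longest shortest path) = 5.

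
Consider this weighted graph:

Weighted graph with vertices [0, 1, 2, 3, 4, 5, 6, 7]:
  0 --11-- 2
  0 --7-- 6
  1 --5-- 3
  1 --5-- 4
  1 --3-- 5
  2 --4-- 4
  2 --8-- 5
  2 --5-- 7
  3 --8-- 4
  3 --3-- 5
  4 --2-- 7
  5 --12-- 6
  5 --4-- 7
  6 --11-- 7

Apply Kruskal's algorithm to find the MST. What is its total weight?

Applying Kruskal's algorithm (sort edges by weight, add if no cycle):
  Add (4,7) w=2
  Add (1,5) w=3
  Add (3,5) w=3
  Add (2,4) w=4
  Add (5,7) w=4
  Skip (1,4) w=5 (creates cycle)
  Skip (1,3) w=5 (creates cycle)
  Skip (2,7) w=5 (creates cycle)
  Add (0,6) w=7
  Skip (2,5) w=8 (creates cycle)
  Skip (3,4) w=8 (creates cycle)
  Add (0,2) w=11
  Skip (6,7) w=11 (creates cycle)
  Skip (5,6) w=12 (creates cycle)
MST weight = 34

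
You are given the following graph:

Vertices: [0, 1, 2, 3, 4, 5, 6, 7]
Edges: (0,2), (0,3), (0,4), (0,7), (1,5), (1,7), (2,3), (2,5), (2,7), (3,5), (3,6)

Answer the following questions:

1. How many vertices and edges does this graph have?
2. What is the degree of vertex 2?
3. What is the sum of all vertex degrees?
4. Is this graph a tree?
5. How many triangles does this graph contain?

Count: 8 vertices, 11 edges.
Vertex 2 has neighbors [0, 3, 5, 7], degree = 4.
Handshaking lemma: 2 * 11 = 22.
A tree on 8 vertices has 7 edges. This graph has 11 edges (4 extra). Not a tree.
Number of triangles = 3.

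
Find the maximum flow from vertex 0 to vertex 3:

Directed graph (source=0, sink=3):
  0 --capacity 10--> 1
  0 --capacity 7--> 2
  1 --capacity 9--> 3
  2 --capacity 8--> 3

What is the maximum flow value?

Computing max flow:
  Flow on (0->1): 9/10
  Flow on (0->2): 7/7
  Flow on (1->3): 9/9
  Flow on (2->3): 7/8
Maximum flow = 16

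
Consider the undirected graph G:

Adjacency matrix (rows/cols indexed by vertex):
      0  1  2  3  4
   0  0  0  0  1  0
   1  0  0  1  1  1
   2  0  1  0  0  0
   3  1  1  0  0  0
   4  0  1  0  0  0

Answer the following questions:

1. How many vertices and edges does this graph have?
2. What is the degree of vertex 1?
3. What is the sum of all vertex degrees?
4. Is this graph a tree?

Count: 5 vertices, 4 edges.
Vertex 1 has neighbors [2, 3, 4], degree = 3.
Handshaking lemma: 2 * 4 = 8.
A graph is a tree iff it is connected and has exactly n-1 edges. This graph is connected (all 5 vertices in one component) and has 5-1 = 4 edges. It is a tree.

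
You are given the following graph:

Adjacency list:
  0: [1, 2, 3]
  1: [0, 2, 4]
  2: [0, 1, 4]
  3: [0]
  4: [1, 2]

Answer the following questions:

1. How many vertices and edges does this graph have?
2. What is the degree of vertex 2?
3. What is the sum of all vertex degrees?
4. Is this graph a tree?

Count: 5 vertices, 6 edges.
Vertex 2 has neighbors [0, 1, 4], degree = 3.
Handshaking lemma: 2 * 6 = 12.
A tree on 5 vertices has 4 edges. This graph has 6 edges (2 extra). Not a tree.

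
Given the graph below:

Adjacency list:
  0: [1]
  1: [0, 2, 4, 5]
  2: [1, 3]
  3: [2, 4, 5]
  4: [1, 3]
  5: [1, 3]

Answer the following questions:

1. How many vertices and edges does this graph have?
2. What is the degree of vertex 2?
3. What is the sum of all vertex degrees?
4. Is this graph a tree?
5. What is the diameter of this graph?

Count: 6 vertices, 7 edges.
Vertex 2 has neighbors [1, 3], degree = 2.
Handshaking lemma: 2 * 7 = 14.
A tree on 6 vertices has 5 edges. This graph has 7 edges (2 extra). Not a tree.
Diameter (longest shortest path) = 3.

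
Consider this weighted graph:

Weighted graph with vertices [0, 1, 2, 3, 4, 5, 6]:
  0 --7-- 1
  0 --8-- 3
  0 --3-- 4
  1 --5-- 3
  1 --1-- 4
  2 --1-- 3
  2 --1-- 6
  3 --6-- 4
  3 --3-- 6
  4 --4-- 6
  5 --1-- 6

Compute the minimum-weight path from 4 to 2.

Using Dijkstra's algorithm from vertex 4:
Shortest path: 4 -> 6 -> 2
Total weight: 4 + 1 = 5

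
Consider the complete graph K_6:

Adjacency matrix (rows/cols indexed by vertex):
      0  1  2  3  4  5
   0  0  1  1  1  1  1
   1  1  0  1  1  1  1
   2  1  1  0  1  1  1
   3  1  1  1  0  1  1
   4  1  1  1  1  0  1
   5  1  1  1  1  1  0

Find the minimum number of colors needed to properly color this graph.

In K_6, every vertex is adjacent to every other vertex.
Each vertex needs a unique color.
Chromatic number = 6.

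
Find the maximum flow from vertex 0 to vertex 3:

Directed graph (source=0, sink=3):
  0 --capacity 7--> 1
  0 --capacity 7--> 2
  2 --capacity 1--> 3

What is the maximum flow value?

Computing max flow:
  Flow on (0->2): 1/7
  Flow on (2->3): 1/1
Maximum flow = 1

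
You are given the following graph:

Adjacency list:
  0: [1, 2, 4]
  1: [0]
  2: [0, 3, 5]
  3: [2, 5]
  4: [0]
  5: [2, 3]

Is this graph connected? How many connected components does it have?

Checking connectivity: the graph has 1 connected component(s).
All vertices are reachable from each other. The graph IS connected.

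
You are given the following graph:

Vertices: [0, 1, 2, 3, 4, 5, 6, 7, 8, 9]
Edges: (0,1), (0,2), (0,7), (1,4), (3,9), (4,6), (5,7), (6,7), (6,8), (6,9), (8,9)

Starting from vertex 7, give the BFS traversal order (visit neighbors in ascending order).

BFS from vertex 7 (neighbors processed in ascending order):
Visit order: 7, 0, 5, 6, 1, 2, 4, 8, 9, 3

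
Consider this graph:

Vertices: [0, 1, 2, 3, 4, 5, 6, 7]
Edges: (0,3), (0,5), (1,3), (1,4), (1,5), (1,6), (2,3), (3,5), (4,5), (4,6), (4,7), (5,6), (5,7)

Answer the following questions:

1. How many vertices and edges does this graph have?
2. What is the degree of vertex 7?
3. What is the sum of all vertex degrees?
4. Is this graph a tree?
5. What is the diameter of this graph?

Count: 8 vertices, 13 edges.
Vertex 7 has neighbors [4, 5], degree = 2.
Handshaking lemma: 2 * 13 = 26.
A tree on 8 vertices has 7 edges. This graph has 13 edges (6 extra). Not a tree.
Diameter (longest shortest path) = 3.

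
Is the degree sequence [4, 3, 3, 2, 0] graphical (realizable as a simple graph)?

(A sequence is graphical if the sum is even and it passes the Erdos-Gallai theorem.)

Sum of degrees = 12. Sum is even but fails Erdos-Gallai. The sequence is NOT graphical.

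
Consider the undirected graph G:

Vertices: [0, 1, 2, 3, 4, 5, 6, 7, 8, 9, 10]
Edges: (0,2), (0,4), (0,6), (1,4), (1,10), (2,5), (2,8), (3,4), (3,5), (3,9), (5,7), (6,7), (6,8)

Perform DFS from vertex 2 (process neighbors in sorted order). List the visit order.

DFS from vertex 2 (neighbors processed in ascending order):
Visit order: 2, 0, 4, 1, 10, 3, 5, 7, 6, 8, 9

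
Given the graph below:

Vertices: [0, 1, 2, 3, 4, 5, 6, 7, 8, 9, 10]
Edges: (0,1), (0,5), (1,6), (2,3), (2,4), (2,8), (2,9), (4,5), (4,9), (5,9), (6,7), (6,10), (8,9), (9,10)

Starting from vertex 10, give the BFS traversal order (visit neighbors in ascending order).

BFS from vertex 10 (neighbors processed in ascending order):
Visit order: 10, 6, 9, 1, 7, 2, 4, 5, 8, 0, 3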